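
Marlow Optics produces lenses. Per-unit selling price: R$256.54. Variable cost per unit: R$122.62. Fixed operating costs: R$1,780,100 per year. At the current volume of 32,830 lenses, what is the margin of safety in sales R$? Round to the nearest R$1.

R$5,012,211

Each unit contributes R$256.54 − R$122.62 = R$133.92. Break-even units = R$1,780,100 ÷ R$133.92 = 13,292.26; break-even revenue = 13,292.26 × R$256.54 = R$3,409,997.42.
Actual sales revenue = 32,830 × R$256.54 = R$8,422,208.20.
Margin of safety = R$8,422,208.20 − R$3,409,997.42 = R$5,012,211.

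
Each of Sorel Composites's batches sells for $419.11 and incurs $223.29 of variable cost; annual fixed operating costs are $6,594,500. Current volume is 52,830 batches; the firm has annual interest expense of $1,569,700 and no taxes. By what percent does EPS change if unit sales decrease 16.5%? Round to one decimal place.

Total contribution margin = 52,830 × $195.82 = $10,345,170.60.
EBIT = $10,345,170.60 − $6,594,500 = $3,750,670.60.
Interest = $1,569,700.00, so EBIT − I = $2,180,970.60.
Degree of combined leverage = contribution ÷ (EBIT − I) = $10,345,170.60 ÷ $2,180,970.60 = 4.7434.
EPS therefore changes by 4.7434 × (-16.5%) = -78.3%.

-78.3%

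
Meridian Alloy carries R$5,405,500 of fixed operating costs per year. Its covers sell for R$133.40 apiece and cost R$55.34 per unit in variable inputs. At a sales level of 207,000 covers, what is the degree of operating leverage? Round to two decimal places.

At 207,000 units, contribution = 207,000 × R$78.06 = R$16,158,420.00.
EBIT = R$16,158,420.00 − R$5,405,500 = R$10,752,920.00.
So DOL = total CM / EBIT = R$16,158,420.00 / R$10,752,920.00 = 1.5027.

1.50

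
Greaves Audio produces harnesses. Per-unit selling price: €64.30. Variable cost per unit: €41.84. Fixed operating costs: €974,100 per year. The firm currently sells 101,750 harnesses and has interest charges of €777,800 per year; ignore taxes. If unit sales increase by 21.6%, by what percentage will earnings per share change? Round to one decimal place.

Total contribution margin = 101,750 × €22.46 = €2,285,305.00.
Subtracting fixed costs: EBIT = €2,285,305.00 − €974,100 = €1,311,205.00.
After interest of €777,800.00, pre-tax earnings = €533,405.00.
DCL = total CM / (EBIT − I) = €2,285,305.00 / €533,405.00 = 4.2844.
%ΔEPS = DCL × %ΔSales = 4.2844 × +21.6% = +92.5%.

+92.5%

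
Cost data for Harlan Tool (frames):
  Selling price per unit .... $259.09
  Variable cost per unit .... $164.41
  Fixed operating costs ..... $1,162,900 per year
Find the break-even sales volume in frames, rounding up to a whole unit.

12,283 frames

Contribution margin per unit = $259.09 − $164.41 = $94.68.
Break-even volume = fixed costs ÷ CM per unit = $1,162,900 ÷ $94.68 = 12,282.43, so 12,283 frames.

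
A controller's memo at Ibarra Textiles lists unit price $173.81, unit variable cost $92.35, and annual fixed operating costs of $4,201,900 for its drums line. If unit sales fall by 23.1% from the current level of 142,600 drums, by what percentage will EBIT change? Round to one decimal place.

Contribution at this volume is 142,600 × $81.46 = $11,616,196.00.
Operating income = contribution − fixed costs = $11,616,196.00 − $4,201,900 = $7,414,296.00.
Degree of operating leverage = $11,616,196.00 / $7,414,296.00 = 1.5667.
%ΔEBIT = DOL × %ΔSales = 1.5667 × -23.1% = -36.2%.

-36.2%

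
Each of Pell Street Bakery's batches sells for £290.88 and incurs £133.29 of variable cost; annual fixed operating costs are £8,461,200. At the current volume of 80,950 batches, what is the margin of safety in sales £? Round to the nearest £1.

£7,929,033

Unit CM = price − variable cost = £290.88 − £133.29 = £157.59. Break-even units = £8,461,200 ÷ £157.59 = 53,691.22; break-even revenue = 53,691.22 × £290.88 = £15,617,703.26.
Current sales = 80,950 × £290.88 = £23,546,736.00.
Margin of safety = £23,546,736.00 − £15,617,703.26 = £7,929,033.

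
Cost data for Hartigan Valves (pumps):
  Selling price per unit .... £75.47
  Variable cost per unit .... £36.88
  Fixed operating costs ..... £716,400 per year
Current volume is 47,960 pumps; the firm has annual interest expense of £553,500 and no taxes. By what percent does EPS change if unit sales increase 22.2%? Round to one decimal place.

Contribution at this volume is 47,960 × £38.59 = £1,850,776.40.
EBIT = £1,850,776.40 − £716,400 = £1,134,376.40.
Interest = £553,500.00, so EBIT − I = £580,876.40.
DCL = total CM / (EBIT − I) = £1,850,776.40 / £580,876.40 = 3.1862.
EPS therefore changes by 3.1862 × (+22.2%) = +70.7%.

+70.7%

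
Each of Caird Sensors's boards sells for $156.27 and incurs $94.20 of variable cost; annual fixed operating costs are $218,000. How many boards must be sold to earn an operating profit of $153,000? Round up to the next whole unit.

5,978 boards

Contribution margin per unit = $156.27 − $94.20 = $62.07.
Required volume = (fixed costs + target profit) ÷ CM = ($218,000 + $153,000) ÷ $62.07 = 5,977.12, so 5,978 boards.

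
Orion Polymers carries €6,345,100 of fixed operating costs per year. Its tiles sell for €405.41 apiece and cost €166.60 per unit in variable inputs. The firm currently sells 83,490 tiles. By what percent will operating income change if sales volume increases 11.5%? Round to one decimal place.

Total contribution margin = 83,490 × €238.81 = €19,938,246.90.
Subtracting fixed costs: EBIT = €19,938,246.90 − €6,345,100 = €13,593,146.90.
Degree of operating leverage = €19,938,246.90 / €13,593,146.90 = 1.4668.
Operating income changes by 1.4668 × +11.5% = +16.9%.

+16.9%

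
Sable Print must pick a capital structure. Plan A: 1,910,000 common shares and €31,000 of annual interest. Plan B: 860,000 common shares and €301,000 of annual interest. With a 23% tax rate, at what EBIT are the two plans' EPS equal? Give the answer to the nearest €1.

€522,143

Set EPS_A = EPS_B: (EBIT − €31,000)(1 − 0.23) ÷ 1,910,000 = (EBIT − €301,000)(1 − 0.23) ÷ 860,000.
Cancelling (1 − t) and cross-multiplying: 860,000·(EBIT − 31,000) = 1,910,000·(EBIT − 301,000).
EBIT × (1,910,000 − 860,000) = 301,000 × 1,910,000 − 31,000 × 860,000 = 548,250,000,000, so EBIT = 548,250,000,000 ÷ 1,050,000 = 522,142.86.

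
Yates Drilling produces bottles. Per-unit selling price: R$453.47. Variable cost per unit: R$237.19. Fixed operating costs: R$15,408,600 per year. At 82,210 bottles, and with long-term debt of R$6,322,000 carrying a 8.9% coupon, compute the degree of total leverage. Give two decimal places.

9.83

Total contribution margin = 82,210 × R$216.28 = R$17,780,378.80.
Operating income = contribution − fixed costs = R$17,780,378.80 − R$15,408,600 = R$2,371,778.80. Interest = R$562,658.00.
DOL = R$17,780,378.80 ÷ R$2,371,778.80 = 7.4966; DFL = R$2,371,778.80 ÷ R$1,809,120.80 = 1.3110.
Combined leverage = 7.4966 × 1.3110 = 9.8280.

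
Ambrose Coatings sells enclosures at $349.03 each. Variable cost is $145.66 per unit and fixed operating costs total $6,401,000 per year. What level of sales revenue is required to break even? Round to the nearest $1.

$10,985,598

Contribution margin per unit = $349.03 − $145.66 = $203.37, a CM ratio of $203.37 ÷ $349.03 = 0.5827.
Break-even sales = FC ÷ CM ratio = $6,401,000 × $349.03 / $203.37 = $10,985,598.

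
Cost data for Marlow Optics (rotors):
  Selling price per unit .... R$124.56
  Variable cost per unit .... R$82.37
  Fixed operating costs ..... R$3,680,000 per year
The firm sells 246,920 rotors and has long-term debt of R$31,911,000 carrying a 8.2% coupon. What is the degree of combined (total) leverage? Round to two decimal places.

Contribution at this volume is 246,920 × R$42.19 = R$10,417,554.80.
Operating income = contribution − fixed costs = R$10,417,554.80 − R$3,680,000 = R$6,737,554.80. Interest = R$2,616,702.00.
DOL = R$10,417,554.80 ÷ R$6,737,554.80 = 1.5462; DFL = R$6,737,554.80 ÷ R$4,120,852.80 = 1.6350.
DCL = DOL × DFL = 1.5462 × 1.6350 = 2.5280.

2.53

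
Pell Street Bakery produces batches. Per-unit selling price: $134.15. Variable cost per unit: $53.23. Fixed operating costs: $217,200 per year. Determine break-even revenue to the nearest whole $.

CM per unit = $134.15 − $53.23 = $80.92; CM ratio = $80.92 / $134.15 = 0.6032.
Break-even revenue = fixed costs × price ÷ CM = $217,200 × $134.15 ÷ $80.92 = $360,076.

$360,076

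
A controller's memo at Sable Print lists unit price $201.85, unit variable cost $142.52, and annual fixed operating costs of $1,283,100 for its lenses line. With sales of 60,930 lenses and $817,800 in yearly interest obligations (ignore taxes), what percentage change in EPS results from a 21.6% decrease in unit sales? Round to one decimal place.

-51.6%

At 60,930 units, contribution = 60,930 × $59.33 = $3,614,976.90.
EBIT = $3,614,976.90 − $1,283,100 = $2,331,876.90.
Interest = $817,800.00, so EBIT − I = $1,514,076.90.
Degree of combined leverage = contribution ÷ (EBIT − I) = $3,614,976.90 ÷ $1,514,076.90 = 2.3876.
%ΔEPS = DCL × %ΔSales = 2.3876 × -21.6% = -51.6%.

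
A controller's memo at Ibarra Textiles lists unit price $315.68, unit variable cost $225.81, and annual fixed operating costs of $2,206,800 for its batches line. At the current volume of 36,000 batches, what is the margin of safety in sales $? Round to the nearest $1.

Unit CM = price − variable cost = $315.68 − $225.81 = $89.87. Break-even units = $2,206,800 ÷ $89.87 = 24,555.47; break-even revenue = 24,555.47 × $315.68 = $7,751,670.46.
Actual sales revenue = 36,000 × $315.68 = $11,364,480.00.
Margin of safety = $11,364,480.00 − $7,751,670.46 = $3,612,810.

$3,612,810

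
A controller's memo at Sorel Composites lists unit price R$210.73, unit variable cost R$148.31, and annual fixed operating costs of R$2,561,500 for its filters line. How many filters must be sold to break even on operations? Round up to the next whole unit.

41,037 filters

Contribution margin per unit = R$210.73 − R$148.31 = R$62.42.
Units to break even: R$2,561,500 ÷ R$62.42 = 41,036.53, rounded up to 41,037.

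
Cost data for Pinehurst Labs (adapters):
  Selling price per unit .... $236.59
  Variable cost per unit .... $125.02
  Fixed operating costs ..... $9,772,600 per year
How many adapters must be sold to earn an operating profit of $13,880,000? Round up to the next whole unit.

Unit CM = price − variable cost = $236.59 − $125.02 = $111.57.
Units = (FC + target) / CM = ($9,772,600 + $13,880,000) / $111.57 = 211,997.85, so 211,998 adapters.

211,998 adapters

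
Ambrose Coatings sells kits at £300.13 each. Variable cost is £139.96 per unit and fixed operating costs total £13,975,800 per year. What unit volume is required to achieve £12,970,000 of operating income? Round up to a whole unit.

Contribution margin per unit = £300.13 − £139.96 = £160.17.
Need Q such that Q × £160.17 − £13,975,800 = £12,970,000, i.e. Q = £26,945,800 / £160.17 = 168,232.50 → 168,233.

168,233 kits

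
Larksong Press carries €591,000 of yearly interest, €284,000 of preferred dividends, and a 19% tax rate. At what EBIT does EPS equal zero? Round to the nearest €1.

€941,617

Grossing the preferred dividend up to pre-tax terms: €284,000 / (1 − 0.19) = €350,617.28.
Financial break-even EBIT = interest + D_p ÷ (1 − t) = €591,000 + €350,617.28 = €941,617.28.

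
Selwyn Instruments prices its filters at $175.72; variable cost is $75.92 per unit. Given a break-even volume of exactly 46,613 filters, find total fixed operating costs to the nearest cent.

$4,651,977.40

Contribution margin per unit = $175.72 − $75.92 = $99.80.
Fixed costs = break-even units × CM = 46,613 × $99.80 = $4,651,977.40.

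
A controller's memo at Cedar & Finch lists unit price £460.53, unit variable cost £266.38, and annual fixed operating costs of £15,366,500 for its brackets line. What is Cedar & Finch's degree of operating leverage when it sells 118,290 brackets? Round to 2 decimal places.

3.02

At 118,290 units, contribution = 118,290 × £194.15 = £22,966,003.50.
Subtracting fixed costs: EBIT = £22,966,003.50 − £15,366,500 = £7,599,503.50.
So DOL = total CM / EBIT = £22,966,003.50 / £7,599,503.50 = 3.0220.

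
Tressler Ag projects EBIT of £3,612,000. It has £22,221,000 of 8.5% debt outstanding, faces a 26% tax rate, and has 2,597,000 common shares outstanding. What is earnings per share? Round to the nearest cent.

£0.49

Pre-tax income = £3,612,000 − £1,888,785.00 = £1,723,215.00.
Net income = £1,723,215.00 × (1 − 0.26) = £1,275,179.10.
Per share: £1,275,179.10 / 2,597,000 shares = £0.49.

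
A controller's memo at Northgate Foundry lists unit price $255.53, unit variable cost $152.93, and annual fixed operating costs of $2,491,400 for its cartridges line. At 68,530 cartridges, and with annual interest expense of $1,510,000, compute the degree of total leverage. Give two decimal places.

At 68,530 units, contribution = 68,530 × $102.60 = $7,031,178.00.
Operating income = contribution − fixed costs = $7,031,178.00 − $2,491,400 = $4,539,778.00. Interest = $1,510,000.00, so EBIT − I = $3,029,778.00.
Degree of total leverage = total CM / (EBIT − interest) = $7,031,178.00 / $3,029,778.00 = 2.3207.

2.32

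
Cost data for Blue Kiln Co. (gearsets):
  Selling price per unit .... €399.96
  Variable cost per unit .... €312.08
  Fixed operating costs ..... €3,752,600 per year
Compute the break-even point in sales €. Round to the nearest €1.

€17,078,856

Contribution margin per unit = €399.96 − €312.08 = €87.88, a CM ratio of €87.88 ÷ €399.96 = 0.2197.
Break-even revenue = fixed costs × price ÷ CM = €3,752,600 × €399.96 ÷ €87.88 = €17,078,856.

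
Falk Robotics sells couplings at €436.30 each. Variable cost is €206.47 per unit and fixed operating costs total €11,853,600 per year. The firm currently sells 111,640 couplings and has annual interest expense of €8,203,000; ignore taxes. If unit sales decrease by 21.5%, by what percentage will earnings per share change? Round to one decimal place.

Total contribution margin = 111,640 × €229.83 = €25,658,221.20.
EBIT = €25,658,221.20 − €11,853,600 = €13,804,621.20.
Interest = €8,203,000.00, so EBIT − I = €5,601,621.20.
Degree of combined leverage = contribution ÷ (EBIT − I) = €25,658,221.20 ÷ €5,601,621.20 = 4.5805.
EPS therefore changes by 4.5805 × (-21.5%) = -98.5%.

-98.5%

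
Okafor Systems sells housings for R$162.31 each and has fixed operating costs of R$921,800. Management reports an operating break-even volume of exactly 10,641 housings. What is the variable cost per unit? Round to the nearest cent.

At break-even, FC = Q × (P − VC), so P − VC = R$921,800 ÷ 10,641 = R$86.6272.
Hence VC = price − CM = R$162.31 − R$86.6272 = R$75.68.

R$75.68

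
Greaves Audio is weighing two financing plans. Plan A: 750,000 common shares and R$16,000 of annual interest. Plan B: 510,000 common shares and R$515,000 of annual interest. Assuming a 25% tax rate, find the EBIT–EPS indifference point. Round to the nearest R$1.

R$1,575,375

Set EPS_A = EPS_B: (EBIT − R$16,000)(1 − 0.25) ÷ 750,000 = (EBIT − R$515,000)(1 − 0.25) ÷ 510,000.
Cancelling (1 − t) and cross-multiplying: 510,000·(EBIT − 16,000) = 750,000·(EBIT − 515,000).
Solving, EBIT = (515,000·750,000 − 16,000·510,000) / (750,000 − 510,000) = 378,090,000,000 / 240,000 = 1,575,375.00.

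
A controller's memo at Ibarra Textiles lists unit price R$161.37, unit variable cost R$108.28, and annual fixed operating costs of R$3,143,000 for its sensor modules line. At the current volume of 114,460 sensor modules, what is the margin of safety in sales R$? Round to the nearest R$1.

Each unit contributes R$161.37 − R$108.28 = R$53.09. Break-even units = R$3,143,000 ÷ R$53.09 = 59,201.36; break-even revenue = 59,201.36 × R$161.37 = R$9,553,322.85.
Current sales = 114,460 × R$161.37 = R$18,470,410.20.
Margin of safety = R$18,470,410.20 − R$9,553,322.85 = R$8,917,087.

R$8,917,087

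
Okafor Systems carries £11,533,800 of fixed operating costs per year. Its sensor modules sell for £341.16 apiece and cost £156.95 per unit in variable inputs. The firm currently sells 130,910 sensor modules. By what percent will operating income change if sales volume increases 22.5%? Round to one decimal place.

+43.1%

At 130,910 units, contribution = 130,910 × £184.21 = £24,114,931.10.
Operating income = contribution − fixed costs = £24,114,931.10 − £11,533,800 = £12,581,131.10.
Degree of operating leverage = £24,114,931.10 / £12,581,131.10 = 1.9168.
%ΔEBIT = DOL × %ΔSales = 1.9168 × +22.5% = +43.1%.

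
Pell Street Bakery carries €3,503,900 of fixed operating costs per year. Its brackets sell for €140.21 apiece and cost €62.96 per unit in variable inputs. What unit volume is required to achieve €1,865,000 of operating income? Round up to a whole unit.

69,501 brackets

Contribution margin per unit = €140.21 − €62.96 = €77.25.
Units = (FC + target) / CM = (€3,503,900 + €1,865,000) / €77.25 = 69,500.32, so 69,501 brackets.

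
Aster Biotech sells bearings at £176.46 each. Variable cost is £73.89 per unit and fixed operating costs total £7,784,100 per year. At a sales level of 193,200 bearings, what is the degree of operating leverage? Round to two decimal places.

1.65

At 193,200 units, contribution = 193,200 × £102.57 = £19,816,524.00.
EBIT = £19,816,524.00 − £7,784,100 = £12,032,424.00.
DOL = contribution ÷ EBIT = £19,816,524.00 ÷ £12,032,424.00 = 1.6469.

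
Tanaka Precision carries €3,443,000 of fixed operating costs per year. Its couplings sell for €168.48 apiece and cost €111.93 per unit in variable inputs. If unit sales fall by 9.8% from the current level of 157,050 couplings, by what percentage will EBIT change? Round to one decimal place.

At 157,050 units, contribution = 157,050 × €56.55 = €8,881,177.50.
Operating income = contribution − fixed costs = €8,881,177.50 − €3,443,000 = €5,438,177.50.
DOL = contribution ÷ EBIT = €8,881,177.50 ÷ €5,438,177.50 = 1.6331.
Operating income changes by 1.6331 × -9.8% = -16.0%.

-16.0%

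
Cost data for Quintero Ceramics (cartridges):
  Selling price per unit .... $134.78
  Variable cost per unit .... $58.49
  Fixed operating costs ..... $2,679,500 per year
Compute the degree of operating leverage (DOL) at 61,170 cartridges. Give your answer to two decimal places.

2.35

Contribution at this volume is 61,170 × $76.29 = $4,666,659.30.
EBIT = $4,666,659.30 − $2,679,500 = $1,987,159.30.
Degree of operating leverage = $4,666,659.30 / $1,987,159.30 = 2.3484.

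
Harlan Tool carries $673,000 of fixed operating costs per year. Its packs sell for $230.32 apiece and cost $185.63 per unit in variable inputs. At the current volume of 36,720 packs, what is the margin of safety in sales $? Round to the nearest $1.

Unit CM = price − variable cost = $230.32 − $185.63 = $44.69. Break-even units = $673,000 ÷ $44.69 = 15,059.30; break-even revenue = 15,059.30 × $230.32 = $3,468,457.37.
Current sales = 36,720 × $230.32 = $8,457,350.40.
Margin of safety = $8,457,350.40 − $3,468,457.37 = $4,988,893.

$4,988,893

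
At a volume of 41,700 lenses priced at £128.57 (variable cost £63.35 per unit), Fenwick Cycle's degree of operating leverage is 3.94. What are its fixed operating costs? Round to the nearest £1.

£2,029,401

Total contribution margin = 41,700 × £65.22 = £2,719,674.00.
DOL = contribution / EBIT, so EBIT = £2,719,674.00 / 3.94 = £690,272.59.
Fixed costs = CM − EBIT = £2,719,674.00 − £690,272.59 = £2,029,401.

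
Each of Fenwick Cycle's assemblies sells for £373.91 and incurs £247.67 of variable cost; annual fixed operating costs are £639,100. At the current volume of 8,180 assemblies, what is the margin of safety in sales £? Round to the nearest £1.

£1,165,635

Each unit contributes £373.91 − £247.67 = £126.24. Break-even units = £639,100 ÷ £126.24 = 5,062.58; break-even revenue = 5,062.58 × £373.91 = £1,892,948.99.
Actual sales revenue = 8,180 × £373.91 = £3,058,583.80.
Margin of safety = £3,058,583.80 − £1,892,948.99 = £1,165,635.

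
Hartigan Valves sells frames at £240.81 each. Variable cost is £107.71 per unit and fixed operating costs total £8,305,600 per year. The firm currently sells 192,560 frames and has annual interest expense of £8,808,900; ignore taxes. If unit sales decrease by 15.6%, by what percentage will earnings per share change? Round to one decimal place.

Contribution at this volume is 192,560 × £133.10 = £25,629,736.00.
Subtracting fixed costs: EBIT = £25,629,736.00 − £8,305,600 = £17,324,136.00.
After interest of £8,808,900.00, pre-tax earnings = £8,515,236.00.
DCL = total CM / (EBIT − I) = £25,629,736.00 / £8,515,236.00 = 3.0099.
EPS therefore changes by 3.0099 × (-15.6%) = -47.0%.

-47.0%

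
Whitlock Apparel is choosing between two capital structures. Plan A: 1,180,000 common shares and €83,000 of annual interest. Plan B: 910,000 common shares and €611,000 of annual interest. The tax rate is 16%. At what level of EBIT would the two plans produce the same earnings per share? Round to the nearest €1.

€2,390,556

At indifference, (EBIT − 83,000)(1 − t)/1,180,000 = (EBIT − 611,000)(1 − t)/910,000.
The (1 − t) factor cancels: (EBIT − 83,000) × 910,000 = (EBIT − 611,000) × 1,180,000.
Solving, EBIT = (611,000·1,180,000 − 83,000·910,000) / (1,180,000 − 910,000) = 645,450,000,000 / 270,000 = 2,390,555.56.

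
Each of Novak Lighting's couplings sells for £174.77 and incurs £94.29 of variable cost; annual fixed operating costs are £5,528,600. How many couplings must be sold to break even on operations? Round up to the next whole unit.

68,696 couplings

Unit CM = price − variable cost = £174.77 − £94.29 = £80.48.
Break-even Q = £5,528,600 / £80.48 = 68,695.33 → 68,696 couplings.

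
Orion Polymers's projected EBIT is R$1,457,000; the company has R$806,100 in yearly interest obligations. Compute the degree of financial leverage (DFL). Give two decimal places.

Interest = R$806,100.00.
Degree of financial leverage = EBIT / (EBIT − interest) = R$1,457,000 / R$650,900.00 = 2.2384.

2.24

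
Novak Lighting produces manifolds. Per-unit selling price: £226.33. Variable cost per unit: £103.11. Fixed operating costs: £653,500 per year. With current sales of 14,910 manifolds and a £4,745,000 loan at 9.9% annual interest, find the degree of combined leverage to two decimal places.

Contribution at this volume is 14,910 × £123.22 = £1,837,210.20.
Operating income = contribution − fixed costs = £1,837,210.20 − £653,500 = £1,183,710.20. Interest = £469,755.00, so EBIT − I = £713,955.20.
DCL = contribution ÷ (EBIT − I) = £1,837,210.20 ÷ £713,955.20 = 2.5733.

2.57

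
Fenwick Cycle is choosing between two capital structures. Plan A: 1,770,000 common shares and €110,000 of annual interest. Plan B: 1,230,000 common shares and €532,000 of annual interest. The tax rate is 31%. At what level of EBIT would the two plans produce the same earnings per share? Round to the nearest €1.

At indifference, (EBIT − 110,000)(1 − t)/1,770,000 = (EBIT − 532,000)(1 − t)/1,230,000.
Cancelling (1 − t) and cross-multiplying: 1,230,000·(EBIT − 110,000) = 1,770,000·(EBIT − 532,000).
EBIT × (1,770,000 − 1,230,000) = 532,000 × 1,770,000 − 110,000 × 1,230,000 = 806,340,000,000, so EBIT = 806,340,000,000 ÷ 540,000 = 1,493,222.22.

€1,493,222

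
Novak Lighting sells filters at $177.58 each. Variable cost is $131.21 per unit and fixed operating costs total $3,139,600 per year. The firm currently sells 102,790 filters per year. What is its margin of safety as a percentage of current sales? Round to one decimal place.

Each unit contributes $177.58 − $131.21 = $46.37. Break-even units = $3,139,600 ÷ $46.37 = 67,707.57; break-even revenue = 67,707.57 × $177.58 = $12,023,510.20.
Current sales = 102,790 × $177.58 = $18,253,448.20.
Margin of safety = ($18,253,448.20 − $12,023,510.20) ÷ $18,253,448.20 = 34.1%.

34.1%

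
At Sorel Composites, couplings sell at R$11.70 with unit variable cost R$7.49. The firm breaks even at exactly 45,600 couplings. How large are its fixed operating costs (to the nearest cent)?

Contribution margin per unit = R$11.70 − R$7.49 = R$4.21.
Fixed costs = break-even units × CM = 45,600 × R$4.21 = R$191,976.00.

R$191,976.00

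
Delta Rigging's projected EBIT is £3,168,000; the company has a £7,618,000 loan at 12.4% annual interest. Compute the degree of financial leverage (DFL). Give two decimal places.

1.42

Annual interest charges come to £944,632.00.
Degree of financial leverage = EBIT / (EBIT − interest) = £3,168,000 / £2,223,368.00 = 1.4249.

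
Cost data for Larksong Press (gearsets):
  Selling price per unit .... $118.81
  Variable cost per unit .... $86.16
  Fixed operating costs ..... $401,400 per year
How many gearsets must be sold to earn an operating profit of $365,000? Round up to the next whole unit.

23,474 gearsets

Each unit contributes $118.81 − $86.16 = $32.65.
Required volume = (fixed costs + target profit) ÷ CM = ($401,400 + $365,000) ÷ $32.65 = 23,473.20, so 23,474 gearsets.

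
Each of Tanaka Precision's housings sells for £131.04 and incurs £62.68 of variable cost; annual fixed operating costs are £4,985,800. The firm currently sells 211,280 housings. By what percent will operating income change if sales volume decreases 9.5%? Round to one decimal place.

Total contribution margin = 211,280 × £68.36 = £14,443,100.80.
Operating income = contribution − fixed costs = £14,443,100.80 − £4,985,800 = £9,457,300.80.
DOL = contribution ÷ EBIT = £14,443,100.80 ÷ £9,457,300.80 = 1.5272.
%ΔEBIT = DOL × %ΔSales = 1.5272 × -9.5% = -14.5%.

-14.5%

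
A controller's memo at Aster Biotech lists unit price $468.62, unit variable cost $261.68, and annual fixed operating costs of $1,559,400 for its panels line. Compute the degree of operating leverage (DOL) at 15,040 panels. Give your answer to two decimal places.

Contribution at this volume is 15,040 × $206.94 = $3,112,377.60.
Subtracting fixed costs: EBIT = $3,112,377.60 − $1,559,400 = $1,552,977.60.
So DOL = total CM / EBIT = $3,112,377.60 / $1,552,977.60 = 2.0041.

2.00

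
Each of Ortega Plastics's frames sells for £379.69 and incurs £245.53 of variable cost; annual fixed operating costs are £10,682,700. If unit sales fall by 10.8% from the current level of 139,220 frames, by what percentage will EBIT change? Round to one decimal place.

Total contribution margin = 139,220 × £134.16 = £18,677,755.20.
EBIT = £18,677,755.20 − £10,682,700 = £7,995,055.20.
DOL = contribution ÷ EBIT = £18,677,755.20 ÷ £7,995,055.20 = 2.3362.
Operating income changes by 2.3362 × -10.8% = -25.2%.

-25.2%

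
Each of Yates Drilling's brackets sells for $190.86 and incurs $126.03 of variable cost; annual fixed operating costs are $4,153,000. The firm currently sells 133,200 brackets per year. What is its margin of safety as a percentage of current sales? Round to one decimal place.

51.9%

Unit CM = price − variable cost = $190.86 − $126.03 = $64.83. Break-even units = $4,153,000 ÷ $64.83 = 64,059.85; break-even revenue = 64,059.85 × $190.86 = $12,226,462.75.
Current sales = 133,200 × $190.86 = $25,422,552.00.
Margin of safety = ($25,422,552.00 − $12,226,462.75) ÷ $25,422,552.00 = 51.9%.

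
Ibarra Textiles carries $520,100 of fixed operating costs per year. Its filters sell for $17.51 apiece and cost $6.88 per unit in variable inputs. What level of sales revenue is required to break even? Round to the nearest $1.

CM per unit = $17.51 − $6.88 = $10.63; CM ratio = $10.63 / $17.51 = 0.6071.
Break-even revenue = fixed costs × price ÷ CM = $520,100 × $17.51 ÷ $10.63 = $856,722.

$856,722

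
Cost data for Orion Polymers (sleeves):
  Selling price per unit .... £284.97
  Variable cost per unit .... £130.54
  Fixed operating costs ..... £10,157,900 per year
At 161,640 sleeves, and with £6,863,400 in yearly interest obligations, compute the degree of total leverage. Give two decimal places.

Contribution at this volume is 161,640 × £154.43 = £24,962,065.20.
EBIT = £24,962,065.20 − £10,157,900 = £14,804,165.20. Interest = £6,863,400.00, so EBIT − I = £7,940,765.20.
Degree of total leverage = total CM / (EBIT − interest) = £24,962,065.20 / £7,940,765.20 = 3.1435.

3.14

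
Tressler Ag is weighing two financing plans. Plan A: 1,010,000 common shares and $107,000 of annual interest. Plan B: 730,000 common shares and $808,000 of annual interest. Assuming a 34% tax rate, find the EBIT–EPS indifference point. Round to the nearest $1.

At indifference, (EBIT − 107,000)(1 − t)/1,010,000 = (EBIT − 808,000)(1 − t)/730,000.
The (1 − t) factor cancels: (EBIT − 107,000) × 730,000 = (EBIT − 808,000) × 1,010,000.
EBIT × (1,010,000 − 730,000) = 808,000 × 1,010,000 − 107,000 × 730,000 = 737,970,000,000, so EBIT = 737,970,000,000 ÷ 280,000 = 2,635,607.14.

$2,635,607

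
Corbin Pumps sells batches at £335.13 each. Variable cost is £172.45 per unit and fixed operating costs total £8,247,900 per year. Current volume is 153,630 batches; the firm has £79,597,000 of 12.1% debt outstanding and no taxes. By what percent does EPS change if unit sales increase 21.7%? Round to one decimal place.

At 153,630 units, contribution = 153,630 × £162.68 = £24,992,528.40.
Operating income = contribution − fixed costs = £24,992,528.40 − £8,247,900 = £16,744,628.40.
Interest = £9,631,237.00, so EBIT − I = £7,113,391.40.
Degree of combined leverage = contribution ÷ (EBIT − I) = £24,992,528.40 ÷ £7,113,391.40 = 3.5134.
%ΔEPS = DCL × %ΔSales = 3.5134 × +21.7% = +76.2%.

+76.2%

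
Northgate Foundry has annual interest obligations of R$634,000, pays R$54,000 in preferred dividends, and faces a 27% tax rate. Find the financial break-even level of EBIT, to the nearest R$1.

Preferred dividends are paid after tax, so their pre-tax equivalent is R$54,000 ÷ (1 − 0.27) = R$73,972.60.
Financial break-even EBIT = interest + D_p ÷ (1 − t) = R$634,000 + R$73,972.60 = R$707,972.60.

R$707,973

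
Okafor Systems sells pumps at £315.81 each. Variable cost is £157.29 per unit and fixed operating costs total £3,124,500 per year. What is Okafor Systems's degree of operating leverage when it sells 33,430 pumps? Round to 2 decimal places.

Total contribution margin = 33,430 × £158.52 = £5,299,323.60.
Subtracting fixed costs: EBIT = £5,299,323.60 − £3,124,500 = £2,174,823.60.
So DOL = total CM / EBIT = £5,299,323.60 / £2,174,823.60 = 2.4367.

2.44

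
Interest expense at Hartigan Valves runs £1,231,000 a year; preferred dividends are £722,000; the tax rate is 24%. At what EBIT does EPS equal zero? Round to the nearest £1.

Preferred dividends are paid after tax, so their pre-tax equivalent is £722,000 ÷ (1 − 0.24) = £950,000.00.
EPS = 0 when EBIT covers interest plus the pre-tax preferred burden: £1,231,000 + £950,000.00 = £2,181,000.00.

£2,181,000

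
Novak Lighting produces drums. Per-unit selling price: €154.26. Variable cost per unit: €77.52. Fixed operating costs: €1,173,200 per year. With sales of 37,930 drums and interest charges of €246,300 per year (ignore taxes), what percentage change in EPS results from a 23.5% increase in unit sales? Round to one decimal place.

+45.9%

At 37,930 units, contribution = 37,930 × €76.74 = €2,910,748.20.
Subtracting fixed costs: EBIT = €2,910,748.20 − €1,173,200 = €1,737,548.20.
After interest of €246,300.00, pre-tax earnings = €1,491,248.20.
Degree of combined leverage = contribution ÷ (EBIT − I) = €2,910,748.20 ÷ €1,491,248.20 = 1.9519.
EPS therefore changes by 1.9519 × (+23.5%) = +45.9%.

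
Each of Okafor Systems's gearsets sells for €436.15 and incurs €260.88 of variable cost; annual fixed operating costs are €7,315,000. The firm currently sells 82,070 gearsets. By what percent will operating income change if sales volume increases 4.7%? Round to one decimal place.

+9.6%

Total contribution margin = 82,070 × €175.27 = €14,384,408.90.
Subtracting fixed costs: EBIT = €14,384,408.90 − €7,315,000 = €7,069,408.90.
So DOL = total CM / EBIT = €14,384,408.90 / €7,069,408.90 = 2.0347.
%ΔEBIT = DOL × %ΔSales = 2.0347 × +4.7% = +9.6%.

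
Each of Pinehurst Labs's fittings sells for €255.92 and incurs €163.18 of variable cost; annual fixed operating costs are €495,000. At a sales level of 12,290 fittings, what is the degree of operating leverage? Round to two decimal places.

At 12,290 units, contribution = 12,290 × €92.74 = €1,139,774.60.
EBIT = €1,139,774.60 − €495,000 = €644,774.60.
So DOL = total CM / EBIT = €1,139,774.60 / €644,774.60 = 1.7677.

1.77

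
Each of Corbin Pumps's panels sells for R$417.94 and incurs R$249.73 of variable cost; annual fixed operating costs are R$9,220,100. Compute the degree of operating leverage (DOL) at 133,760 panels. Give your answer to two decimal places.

Total contribution margin = 133,760 × R$168.21 = R$22,499,769.60.
Operating income = contribution − fixed costs = R$22,499,769.60 − R$9,220,100 = R$13,279,669.60.
DOL = contribution ÷ EBIT = R$22,499,769.60 ÷ R$13,279,669.60 = 1.6943.

1.69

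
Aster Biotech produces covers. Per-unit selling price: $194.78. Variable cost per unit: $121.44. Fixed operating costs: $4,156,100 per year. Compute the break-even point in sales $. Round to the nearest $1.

Contribution margin per unit = $194.78 − $121.44 = $73.34, a CM ratio of $73.34 ÷ $194.78 = 0.3765.
Break-even revenue = fixed costs × price ÷ CM = $4,156,100 × $194.78 ÷ $73.34 = $11,037,976.

$11,037,976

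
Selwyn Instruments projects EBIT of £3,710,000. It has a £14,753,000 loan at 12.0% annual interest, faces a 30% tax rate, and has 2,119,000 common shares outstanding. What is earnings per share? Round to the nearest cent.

Pre-tax income = £3,710,000 − £1,770,360.00 = £1,939,640.00.
Net income = £1,939,640.00 × (1 − 0.30) = £1,357,748.00.
Per share: £1,357,748.00 / 2,119,000 shares = £0.64.

£0.64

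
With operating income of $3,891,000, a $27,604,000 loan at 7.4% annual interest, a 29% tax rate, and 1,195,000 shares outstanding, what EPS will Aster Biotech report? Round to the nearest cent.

Interest = $2,042,696.00, so EBT = $3,891,000 − $2,042,696.00 = $1,848,304.00.
After tax at 29%: net income = $1,848,304.00 × 0.71 = $1,312,295.84.
EPS = $1,312,295.84 ÷ 1,195,000 = $1.10.

$1.10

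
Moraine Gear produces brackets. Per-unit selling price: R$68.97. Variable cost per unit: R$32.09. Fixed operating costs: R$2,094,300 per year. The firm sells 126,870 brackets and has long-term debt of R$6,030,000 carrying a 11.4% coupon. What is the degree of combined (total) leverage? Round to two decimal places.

Contribution at this volume is 126,870 × R$36.88 = R$4,678,965.60.
Operating income = contribution − fixed costs = R$4,678,965.60 − R$2,094,300 = R$2,584,665.60. Interest = R$687,420.00.
DOL = R$4,678,965.60 ÷ R$2,584,665.60 = 1.8103; DFL = R$2,584,665.60 ÷ R$1,897,245.60 = 1.3623.
DCL = DOL × DFL = 1.8103 × 1.3623 = 2.4662.

2.47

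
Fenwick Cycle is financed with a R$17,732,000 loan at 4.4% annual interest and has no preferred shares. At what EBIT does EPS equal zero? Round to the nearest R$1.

Annual interest = 4.4% × R$17,732,000 = R$780,208.00.
Without preferred stock the financial break-even is simply EBIT = interest = R$780,208.00.

R$780,208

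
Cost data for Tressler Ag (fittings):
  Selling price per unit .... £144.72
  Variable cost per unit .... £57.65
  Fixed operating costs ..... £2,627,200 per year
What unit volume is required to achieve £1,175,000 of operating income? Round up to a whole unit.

Contribution margin per unit = £144.72 − £57.65 = £87.07.
Need Q such that Q × £87.07 − £2,627,200 = £1,175,000, i.e. Q = £3,802,200 / £87.07 = 43,668.31 → 43,669.

43,669 fittings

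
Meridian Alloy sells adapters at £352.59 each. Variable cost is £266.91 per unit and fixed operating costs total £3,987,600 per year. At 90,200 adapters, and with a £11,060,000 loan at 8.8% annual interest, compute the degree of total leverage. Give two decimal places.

2.79

Total contribution margin = 90,200 × £85.68 = £7,728,336.00.
EBIT = £7,728,336.00 − £3,987,600 = £3,740,736.00. Interest = £973,280.00.
DOL = £7,728,336.00 ÷ £3,740,736.00 = 2.0660; DFL = £3,740,736.00 ÷ £2,767,456.00 = 1.3517.
DCL = DOL × DFL = 2.0660 × 1.3517 = 2.7926.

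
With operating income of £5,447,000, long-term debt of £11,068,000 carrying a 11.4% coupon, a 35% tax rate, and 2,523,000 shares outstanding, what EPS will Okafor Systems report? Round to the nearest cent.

Pre-tax income = £5,447,000 − £1,261,752.00 = £4,185,248.00.
Net income = £4,185,248.00 × (1 − 0.35) = £2,720,411.20.
EPS = £2,720,411.20 ÷ 2,523,000 = £1.08.

£1.08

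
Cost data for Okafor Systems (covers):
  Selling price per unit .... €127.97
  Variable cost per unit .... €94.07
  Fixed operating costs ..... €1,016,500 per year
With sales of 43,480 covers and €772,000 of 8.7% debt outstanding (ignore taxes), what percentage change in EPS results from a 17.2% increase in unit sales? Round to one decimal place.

+65.0%

Contribution at this volume is 43,480 × €33.90 = €1,473,972.00.
Subtracting fixed costs: EBIT = €1,473,972.00 − €1,016,500 = €457,472.00.
Interest = €67,164.00, so EBIT − I = €390,308.00.
Degree of combined leverage = contribution ÷ (EBIT − I) = €1,473,972.00 ÷ €390,308.00 = 3.7764.
EPS therefore changes by 3.7764 × (+17.2%) = +65.0%.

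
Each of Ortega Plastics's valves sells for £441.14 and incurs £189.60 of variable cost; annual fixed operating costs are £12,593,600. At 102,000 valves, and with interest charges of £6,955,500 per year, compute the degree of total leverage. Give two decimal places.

4.20

Contribution at this volume is 102,000 × £251.54 = £25,657,080.00.
Subtracting fixed costs: EBIT = £25,657,080.00 − £12,593,600 = £13,063,480.00. Interest = £6,955,500.00, so EBIT − I = £6,107,980.00.
Degree of total leverage = total CM / (EBIT − interest) = £25,657,080.00 / £6,107,980.00 = 4.2006.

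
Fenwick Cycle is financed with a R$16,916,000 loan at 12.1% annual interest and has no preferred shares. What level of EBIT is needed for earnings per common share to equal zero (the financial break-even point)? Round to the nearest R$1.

R$2,046,836

Annual interest = 12.1% × R$16,916,000 = R$2,046,836.00.
With no preferred dividends, EPS = 0 when EBIT exactly covers interest, so the financial break-even EBIT is R$2,046,836.00.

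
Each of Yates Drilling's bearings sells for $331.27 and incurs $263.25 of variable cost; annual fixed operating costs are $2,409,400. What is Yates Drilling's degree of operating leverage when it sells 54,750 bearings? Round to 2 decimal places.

Total contribution margin = 54,750 × $68.02 = $3,724,095.00.
Operating income = contribution − fixed costs = $3,724,095.00 − $2,409,400 = $1,314,695.00.
Degree of operating leverage = $3,724,095.00 / $1,314,695.00 = 2.8327.

2.83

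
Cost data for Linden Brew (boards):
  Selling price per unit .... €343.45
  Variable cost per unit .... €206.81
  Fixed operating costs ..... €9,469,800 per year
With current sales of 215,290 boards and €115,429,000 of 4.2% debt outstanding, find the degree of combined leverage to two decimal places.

At 215,290 units, contribution = 215,290 × €136.64 = €29,417,225.60.
Operating income = contribution − fixed costs = €29,417,225.60 − €9,469,800 = €19,947,425.60. Interest = €4,848,018.00, so EBIT − I = €15,099,407.60.
DCL = contribution ÷ (EBIT − I) = €29,417,225.60 ÷ €15,099,407.60 = 1.9482.

1.95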